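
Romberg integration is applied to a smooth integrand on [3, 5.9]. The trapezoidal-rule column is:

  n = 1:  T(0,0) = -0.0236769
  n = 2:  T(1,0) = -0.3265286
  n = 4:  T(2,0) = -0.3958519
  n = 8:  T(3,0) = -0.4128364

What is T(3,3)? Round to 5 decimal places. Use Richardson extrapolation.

-0.41847

Richardson extrapolation on the trapezoidal column (denominator 4−1=3):
T(1,1) = (4·(-0.3265286) − (-0.0236769)) / 3 = -0.4274792
T(2,1) = -0.3958519 + (-0.3958519 − (-0.3265286))/3 = -0.4189597
T(3,1) = (4·(-0.4128364) − (-0.3958519)) / 3 = -0.4184979
T(2,2) = (16·(-0.4189597) − (-0.4274792)) / 15 = -0.4183917
T(3,2) = -0.4184979 + (-0.4184979 − (-0.4189597))/15 = -0.4184671
T(3,3) = -0.4184671 + (-0.4184671 − (-0.4183917))/63 = -0.4184683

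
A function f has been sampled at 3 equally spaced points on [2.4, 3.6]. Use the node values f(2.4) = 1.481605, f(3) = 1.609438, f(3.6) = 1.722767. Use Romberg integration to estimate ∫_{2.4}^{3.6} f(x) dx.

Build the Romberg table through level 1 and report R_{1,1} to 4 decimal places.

R_{0,0} (trapezoid, 1 panel, h=1.2000): 1.922623
R_{1,0} (trapezoid, 2 panels, h=0.6000): 1.926974
R_{1,1} = 1.926974 + (1.926974 − 1.922623)/3 = 1.928424

1.9284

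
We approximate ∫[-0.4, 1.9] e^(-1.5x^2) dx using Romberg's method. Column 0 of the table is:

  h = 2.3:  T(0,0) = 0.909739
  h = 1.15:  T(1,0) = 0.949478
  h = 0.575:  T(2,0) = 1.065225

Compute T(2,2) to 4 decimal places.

T(1,1) = (4·0.949478 − 0.909739) / 3 = 0.962724
T(2,1) = (4·1.065225 − 0.949478) / 3 = 1.103807
T(2,2) = (16·1.103807 − 0.962724) / 15 = 1.113213
(Column j=1 coincides with Simpson's rule on the same nodes.)

1.1132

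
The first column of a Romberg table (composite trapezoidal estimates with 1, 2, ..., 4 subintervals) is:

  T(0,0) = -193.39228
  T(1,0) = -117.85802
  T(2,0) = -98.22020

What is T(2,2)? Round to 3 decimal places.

Richardson extrapolation on the trapezoidal column (denominator 4−1=3):
T(1,1) = -117.85802 + (-117.85802 − (-193.39228))/3 = -92.67993
T(2,1) = (4·(-98.22020) − (-117.85802)) / 3 = -91.67426
T(2,2) = -91.67426 + (-91.67426 − (-92.67993))/15 = -91.60722
(Column j=1 coincides with Simpson's rule on the same nodes.)

-91.607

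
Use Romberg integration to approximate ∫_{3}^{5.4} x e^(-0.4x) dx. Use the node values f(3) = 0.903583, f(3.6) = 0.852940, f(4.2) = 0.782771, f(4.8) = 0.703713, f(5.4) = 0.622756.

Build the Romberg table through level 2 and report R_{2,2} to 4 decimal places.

R_{0,0} (trapezoid, 1 panel, h=2.4000): 1.831607
R_{1,0} (trapezoid, 2 panels, h=1.2000): 1.855129
R_{2,0} (trapezoid, 4 panels, h=0.6000): 1.861556
R_{1,1} = 1.855129 + (1.855129 − 1.831607)/3 = 1.862970
R_{2,1} = 1.861556 + (1.861556 − 1.855129)/3 = 1.863698
R_{2,2} = 1.863698 + (1.863698 − 1.862970)/15 = 1.863747

1.8637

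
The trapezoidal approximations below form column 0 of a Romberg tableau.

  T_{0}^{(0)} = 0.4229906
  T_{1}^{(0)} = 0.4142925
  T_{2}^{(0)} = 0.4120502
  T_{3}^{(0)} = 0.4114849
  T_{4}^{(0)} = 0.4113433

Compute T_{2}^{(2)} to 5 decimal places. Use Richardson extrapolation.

0.41130

T_{1}^{(1)} = 0.4142925 + (0.4142925 − 0.4229906)/3 = 0.4113931
T_{2}^{(1)} = 0.4120502 + (0.4120502 − 0.4142925)/3 = 0.4113028
T_{2}^{(2)} = 0.4113028 + (0.4113028 − 0.4113931)/15 = 0.4112968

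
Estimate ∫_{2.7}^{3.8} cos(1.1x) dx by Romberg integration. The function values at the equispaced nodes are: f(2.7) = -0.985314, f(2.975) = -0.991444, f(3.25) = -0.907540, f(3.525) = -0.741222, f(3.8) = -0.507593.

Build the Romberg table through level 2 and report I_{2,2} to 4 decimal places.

-0.9385

I_{0,0} (trapezoid, 1 panel, h=1.1000): -0.821099
I_{1,0} (trapezoid, 2 panels, h=0.5500): -0.909696
I_{2,0} (trapezoid, 4 panels, h=0.2750): -0.931331
I_{1,1} = -0.909696 + (-0.909696 − (-0.821099))/3 = -0.939228
I_{2,1} = -0.931331 + (-0.931331 − (-0.909696))/3 = -0.938543
I_{2,2} = -0.938543 + (-0.938543 − (-0.939228))/15 = -0.938497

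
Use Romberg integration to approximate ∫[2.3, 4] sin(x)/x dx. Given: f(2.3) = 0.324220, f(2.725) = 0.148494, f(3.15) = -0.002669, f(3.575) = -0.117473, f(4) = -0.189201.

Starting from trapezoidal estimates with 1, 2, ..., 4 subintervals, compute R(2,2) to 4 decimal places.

R(0,0) (trapezoid, 1 panel, h=1.7000): 0.114766
R(1,0) (trapezoid, 2 panels, h=0.8500): 0.055114
R(2,0) (trapezoid, 4 panels, h=0.4250): 0.040741
R(1,1) = 0.055114 + (0.055114 − 0.114766)/3 = 0.035230
R(2,1) = 0.040741 + (0.040741 − 0.055114)/3 = 0.035950
R(2,2) = 0.035950 + (0.035950 − 0.035230)/15 = 0.035998

0.0360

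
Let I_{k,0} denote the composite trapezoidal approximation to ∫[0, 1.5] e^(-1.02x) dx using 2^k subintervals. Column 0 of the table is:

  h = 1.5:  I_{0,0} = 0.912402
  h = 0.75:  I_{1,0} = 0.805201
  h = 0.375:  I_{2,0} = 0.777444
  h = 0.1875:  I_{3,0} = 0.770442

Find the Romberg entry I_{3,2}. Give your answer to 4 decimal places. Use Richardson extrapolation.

I_{2,1} = (4·0.777444 − 0.805201) / 3 = 0.768192
I_{3,1} = (4·0.770442 − 0.777444) / 3 = 0.768108
I_{3,2} = (16·0.768108 − 0.768192) / 15 = 0.768102
(Column j=1 coincides with Simpson's rule on the same nodes.)

0.7681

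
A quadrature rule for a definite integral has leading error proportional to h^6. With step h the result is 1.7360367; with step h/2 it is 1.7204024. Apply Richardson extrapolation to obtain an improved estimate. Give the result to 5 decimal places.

1.72015

Extrapolated value = (64·A(h/2) − A(h)) / (64 − 1)
= (64·1.7204024 − 1.7360367) / 63
= 108.3697169 / 63 = 1.7201542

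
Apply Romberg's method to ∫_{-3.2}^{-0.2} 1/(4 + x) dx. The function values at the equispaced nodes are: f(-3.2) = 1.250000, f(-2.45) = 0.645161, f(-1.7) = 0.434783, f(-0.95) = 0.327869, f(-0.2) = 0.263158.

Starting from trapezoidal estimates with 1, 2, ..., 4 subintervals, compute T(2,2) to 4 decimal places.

1.5649

T(0,0) (trapezoid, 1 panel, h=3.0000): 2.269737
T(1,0) (trapezoid, 2 panels, h=1.5000): 1.787043
T(2,0) (trapezoid, 4 panels, h=0.7500): 1.623294
T(1,1) = 1.787043 + (1.787043 − 2.269737)/3 = 1.626145
T(2,1) = 1.623294 + (1.623294 − 1.787043)/3 = 1.568711
T(2,2) = 1.568711 + (1.568711 − 1.626145)/15 = 1.564882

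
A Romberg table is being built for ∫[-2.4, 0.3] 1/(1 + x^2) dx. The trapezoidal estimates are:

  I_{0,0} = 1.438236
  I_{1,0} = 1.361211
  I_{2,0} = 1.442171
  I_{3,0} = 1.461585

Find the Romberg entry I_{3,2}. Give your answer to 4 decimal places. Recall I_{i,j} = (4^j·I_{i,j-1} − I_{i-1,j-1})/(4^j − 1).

1.4680

I_{2,1} = (4·1.442171 − 1.361211) / 3 = 1.469158
I_{3,1} = (4·1.461585 − 1.442171) / 3 = 1.468056
I_{3,2} = 1.468056 + (1.468056 − 1.469158)/15 = 1.467983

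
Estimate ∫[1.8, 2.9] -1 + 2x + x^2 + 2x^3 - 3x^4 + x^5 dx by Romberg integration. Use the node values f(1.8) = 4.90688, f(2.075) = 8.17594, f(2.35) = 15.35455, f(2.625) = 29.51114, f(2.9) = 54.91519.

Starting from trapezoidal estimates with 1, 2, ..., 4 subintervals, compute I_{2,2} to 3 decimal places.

I_{0,0} (trapezoid, 1 panel, h=1.1000): 32.90214
I_{1,0} (trapezoid, 2 panels, h=0.5500): 24.89607
I_{2,0} (trapezoid, 4 panels, h=0.2750): 22.81198
I_{1,1} = 24.89607 + (24.89607 − 32.90214)/3 = 22.22738
I_{2,1} = 22.81198 + (22.81198 − 24.89607)/3 = 22.11728
I_{2,2} = 22.11728 + (22.11728 − 22.22738)/15 = 22.10994

22.110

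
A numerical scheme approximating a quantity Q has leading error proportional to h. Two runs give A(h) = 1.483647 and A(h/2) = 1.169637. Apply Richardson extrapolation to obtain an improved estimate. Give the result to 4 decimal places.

The leading error scales as h; refining by a factor of 2 reduces it by 2^1 = 2.
Extrapolated value = (2·A(h/2) − A(h)) / (2 − 1)
= (2·1.169637 − 1.483647) / 1
= 0.855627 / 1 = 0.855627

0.8556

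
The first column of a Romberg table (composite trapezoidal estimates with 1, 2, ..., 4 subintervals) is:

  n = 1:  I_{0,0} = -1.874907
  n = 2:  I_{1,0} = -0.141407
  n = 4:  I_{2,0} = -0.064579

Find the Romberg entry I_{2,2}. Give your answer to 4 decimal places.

-0.0707

Richardson extrapolation on the trapezoidal column (denominator 4−1=3):
I_{1,1} = (4·(-0.141407) − (-1.874907)) / 3 = 0.436426
I_{2,1} = (4·(-0.064579) − (-0.141407)) / 3 = -0.038970
I_{2,2} = (16·(-0.038970) − 0.436426) / 15 = -0.070663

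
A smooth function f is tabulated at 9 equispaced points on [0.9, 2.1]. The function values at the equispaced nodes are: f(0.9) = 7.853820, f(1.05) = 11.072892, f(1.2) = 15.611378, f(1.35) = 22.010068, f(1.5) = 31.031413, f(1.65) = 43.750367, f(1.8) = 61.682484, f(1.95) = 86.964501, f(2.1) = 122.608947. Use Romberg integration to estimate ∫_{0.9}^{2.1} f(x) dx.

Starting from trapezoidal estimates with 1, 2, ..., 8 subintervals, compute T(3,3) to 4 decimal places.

50.1114

T(0,0) (trapezoid, 1 panel, h=1.2000): 78.277660
T(1,0) (trapezoid, 2 panels, h=0.6000): 57.757678
T(2,0) (trapezoid, 4 panels, h=0.3000): 52.066998
T(3,0) (trapezoid, 8 panels, h=0.1500): 50.603173
T(1,1) = 57.757678 + (57.757678 − 78.277660)/3 = 50.917684
T(2,1) = 52.066998 + (52.066998 − 57.757678)/3 = 50.170105
T(3,1) = 50.603173 + (50.603173 − 52.066998)/3 = 50.115231
T(2,2) = 50.170105 + (50.170105 − 50.917684)/15 = 50.120266
T(3,2) = 50.115231 + (50.115231 − 50.170105)/15 = 50.111573
T(3,3) = 50.111573 + (50.111573 − 50.120266)/63 = 50.111435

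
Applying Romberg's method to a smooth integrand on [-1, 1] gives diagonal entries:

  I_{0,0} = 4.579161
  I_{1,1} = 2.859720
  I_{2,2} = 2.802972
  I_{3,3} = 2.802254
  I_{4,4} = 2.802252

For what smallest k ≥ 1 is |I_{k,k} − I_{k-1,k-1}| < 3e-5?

k = 4

|I_{1,1} − I_{0,0}| = 1.719441 ≥ 3e-5
|I_{2,2} − I_{1,1}| = 0.056748 ≥ 3e-5
|I_{3,3} − I_{2,2}| = 0.000718 ≥ 3e-5
|I_{4,4} − I_{3,3}| = 0.000002 < 3e-5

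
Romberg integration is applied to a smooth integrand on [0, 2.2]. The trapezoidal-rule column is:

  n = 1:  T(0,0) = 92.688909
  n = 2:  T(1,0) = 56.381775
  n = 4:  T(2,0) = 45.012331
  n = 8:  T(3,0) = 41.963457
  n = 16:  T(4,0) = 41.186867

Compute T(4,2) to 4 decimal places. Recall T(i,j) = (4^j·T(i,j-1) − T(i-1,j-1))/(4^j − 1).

T(3,1) = (4·41.963457 − 45.012331) / 3 = 40.947166
T(4,1) = 41.186867 + (41.186867 − 41.963457)/3 = 40.928004
T(4,2) = 40.928004 + (40.928004 − 40.947166)/15 = 40.926727
(Column j=1 coincides with Simpson's rule on the same nodes.)

40.9267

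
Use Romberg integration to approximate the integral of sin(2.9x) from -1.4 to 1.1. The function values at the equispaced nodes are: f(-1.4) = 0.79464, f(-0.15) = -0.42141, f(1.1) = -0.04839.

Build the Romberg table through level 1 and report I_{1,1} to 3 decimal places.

I_{0,0} (trapezoid, 1 panel, h=2.5000): 0.93281
I_{1,0} (trapezoid, 2 panels, h=1.2500): -0.06036
I_{1,1} = -0.06036 + (-0.06036 − 0.93281)/3 = -0.39142

-0.391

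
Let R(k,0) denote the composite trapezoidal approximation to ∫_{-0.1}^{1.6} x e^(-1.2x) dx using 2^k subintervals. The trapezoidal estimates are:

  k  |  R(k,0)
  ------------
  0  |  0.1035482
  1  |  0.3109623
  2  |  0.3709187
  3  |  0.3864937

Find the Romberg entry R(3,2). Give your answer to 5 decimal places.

Richardson extrapolation on the trapezoidal column (denominator 4−1=3):
R(2,1) = 0.3709187 + (0.3709187 − 0.3109623)/3 = 0.3909042
R(3,1) = (4·0.3864937 − 0.3709187) / 3 = 0.3916854
R(3,2) = (16·0.3916854 − 0.3909042) / 15 = 0.3917375

0.39174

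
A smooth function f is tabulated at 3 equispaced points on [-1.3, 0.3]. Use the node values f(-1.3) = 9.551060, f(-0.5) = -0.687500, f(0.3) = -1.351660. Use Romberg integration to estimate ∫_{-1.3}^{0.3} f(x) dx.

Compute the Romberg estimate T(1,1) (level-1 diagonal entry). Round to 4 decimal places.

1.4532

T(0,0) (trapezoid, 1 panel, h=1.6000): 6.559520
T(1,0) (trapezoid, 2 panels, h=0.8000): 2.729760
T(1,1) = 2.729760 + (2.729760 − 6.559520)/3 = 1.453173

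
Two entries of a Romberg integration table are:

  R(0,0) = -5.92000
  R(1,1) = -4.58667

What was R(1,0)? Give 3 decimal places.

-4.920

From R(1,1) = (4·R(1,0) − R(0,0))/3, solve for R(1,0):
4·R(1,0) = 3·(-4.58667) + (-5.92000) = -19.68001
R(1,0) = -4.92000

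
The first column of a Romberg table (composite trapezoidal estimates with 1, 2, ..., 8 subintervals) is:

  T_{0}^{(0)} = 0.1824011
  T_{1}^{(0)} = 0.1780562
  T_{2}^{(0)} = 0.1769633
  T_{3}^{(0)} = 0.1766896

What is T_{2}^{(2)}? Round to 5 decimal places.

0.17660

Richardson extrapolation on the trapezoidal column (denominator 4−1=3):
T_{1}^{(1)} = 0.1780562 + (0.1780562 − 0.1824011)/3 = 0.1766079
T_{2}^{(1)} = (4·0.1769633 − 0.1780562) / 3 = 0.1765990
T_{2}^{(2)} = (16·0.1765990 − 0.1766079) / 15 = 0.1765984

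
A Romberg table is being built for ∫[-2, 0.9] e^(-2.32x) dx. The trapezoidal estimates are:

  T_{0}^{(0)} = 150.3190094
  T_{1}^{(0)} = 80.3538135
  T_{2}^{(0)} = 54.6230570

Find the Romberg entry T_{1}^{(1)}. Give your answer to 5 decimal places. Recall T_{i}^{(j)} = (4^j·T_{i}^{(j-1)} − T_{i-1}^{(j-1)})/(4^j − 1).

Richardson extrapolation on the trapezoidal column (denominator 4−1=3):
T_{1}^{(1)} = 80.3538135 + (80.3538135 − 150.3190094)/3 = 57.0320815

57.03208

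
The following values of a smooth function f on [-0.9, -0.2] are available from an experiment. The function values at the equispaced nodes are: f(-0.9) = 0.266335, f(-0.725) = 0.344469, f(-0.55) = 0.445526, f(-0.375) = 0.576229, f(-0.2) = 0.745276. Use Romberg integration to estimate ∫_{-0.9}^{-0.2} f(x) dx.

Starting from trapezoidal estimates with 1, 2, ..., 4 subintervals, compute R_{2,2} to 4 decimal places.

0.3258

R_{0,0} (trapezoid, 1 panel, h=0.7000): 0.354064
R_{1,0} (trapezoid, 2 panels, h=0.3500): 0.332966
R_{2,0} (trapezoid, 4 panels, h=0.1750): 0.327605
R_{1,1} = 0.332966 + (0.332966 − 0.354064)/3 = 0.325933
R_{2,1} = 0.327605 + (0.327605 − 0.332966)/3 = 0.325818
R_{2,2} = 0.325818 + (0.325818 − 0.325933)/15 = 0.325810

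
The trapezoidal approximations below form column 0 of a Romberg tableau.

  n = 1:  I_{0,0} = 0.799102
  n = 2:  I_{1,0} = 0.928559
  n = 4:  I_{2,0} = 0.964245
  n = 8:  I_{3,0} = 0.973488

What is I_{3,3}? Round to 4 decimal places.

0.9766

Richardson extrapolation on the trapezoidal column (denominator 4−1=3):
I_{1,1} = (4·0.928559 − 0.799102) / 3 = 0.971711
I_{2,1} = 0.964245 + (0.964245 − 0.928559)/3 = 0.976140
I_{3,1} = 0.973488 + (0.973488 − 0.964245)/3 = 0.976569
I_{2,2} = 0.976140 + (0.976140 − 0.971711)/15 = 0.976435
I_{3,2} = 0.976569 + (0.976569 − 0.976140)/15 = 0.976598
I_{3,3} = (64·0.976598 − 0.976435) / 63 = 0.976601
(Column j=1 coincides with Simpson's rule on the same nodes.)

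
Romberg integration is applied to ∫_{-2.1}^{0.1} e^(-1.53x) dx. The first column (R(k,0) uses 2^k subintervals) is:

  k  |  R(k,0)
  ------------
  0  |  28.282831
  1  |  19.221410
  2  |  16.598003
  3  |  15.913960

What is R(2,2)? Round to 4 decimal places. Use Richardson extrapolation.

15.6917

Richardson extrapolation on the trapezoidal column (denominator 4−1=3):
R(1,1) = (4·19.221410 − 28.282831) / 3 = 16.200936
R(2,1) = 16.598003 + (16.598003 − 19.221410)/3 = 15.723534
R(2,2) = 15.723534 + (15.723534 − 16.200936)/15 = 15.691707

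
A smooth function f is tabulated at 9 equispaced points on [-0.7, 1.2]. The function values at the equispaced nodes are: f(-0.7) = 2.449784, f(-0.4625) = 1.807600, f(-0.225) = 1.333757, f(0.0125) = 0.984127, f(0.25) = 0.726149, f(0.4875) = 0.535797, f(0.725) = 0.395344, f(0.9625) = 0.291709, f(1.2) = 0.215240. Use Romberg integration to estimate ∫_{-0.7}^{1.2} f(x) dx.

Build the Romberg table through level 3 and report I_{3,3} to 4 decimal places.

I_{0,0} (trapezoid, 1 panel, h=1.9000): 2.531773
I_{1,0} (trapezoid, 2 panels, h=0.9500): 1.955728
I_{2,0} (trapezoid, 4 panels, h=0.4750): 1.799187
I_{3,0} (trapezoid, 8 panels, h=0.2375): 1.759161
I_{1,1} = 1.955728 + (1.955728 − 2.531773)/3 = 1.763713
I_{2,1} = 1.799187 + (1.799187 − 1.955728)/3 = 1.747007
I_{3,1} = 1.759161 + (1.759161 − 1.799187)/3 = 1.745819
I_{2,2} = 1.747007 + (1.747007 − 1.763713)/15 = 1.745893
I_{3,2} = 1.745819 + (1.745819 − 1.747007)/15 = 1.745740
I_{3,3} = 1.745740 + (1.745740 − 1.745893)/63 = 1.745738

1.7457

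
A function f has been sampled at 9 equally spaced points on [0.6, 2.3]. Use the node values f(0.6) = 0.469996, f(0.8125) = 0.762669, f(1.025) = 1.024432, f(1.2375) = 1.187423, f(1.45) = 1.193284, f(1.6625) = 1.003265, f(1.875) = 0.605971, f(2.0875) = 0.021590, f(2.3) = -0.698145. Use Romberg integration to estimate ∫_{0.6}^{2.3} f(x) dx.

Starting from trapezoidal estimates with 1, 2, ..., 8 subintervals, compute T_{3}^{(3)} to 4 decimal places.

T_{0}^{(0)} (trapezoid, 1 panel, h=1.7000): -0.193927
T_{1}^{(0)} (trapezoid, 2 panels, h=0.8500): 0.917328
T_{2}^{(0)} (trapezoid, 4 panels, h=0.4250): 1.151585
T_{3}^{(0)} (trapezoid, 8 panels, h=0.2125): 1.207969
T_{1}^{(1)} = 0.917328 + (0.917328 − (-0.193927))/3 = 1.287746
T_{2}^{(1)} = 1.151585 + (1.151585 − 0.917328)/3 = 1.229671
T_{3}^{(1)} = 1.207969 + (1.207969 − 1.151585)/3 = 1.226764
T_{2}^{(2)} = 1.229671 + (1.229671 − 1.287746)/15 = 1.225799
T_{3}^{(2)} = 1.226764 + (1.226764 − 1.229671)/15 = 1.226570
T_{3}^{(3)} = 1.226570 + (1.226570 − 1.225799)/63 = 1.226582

1.2266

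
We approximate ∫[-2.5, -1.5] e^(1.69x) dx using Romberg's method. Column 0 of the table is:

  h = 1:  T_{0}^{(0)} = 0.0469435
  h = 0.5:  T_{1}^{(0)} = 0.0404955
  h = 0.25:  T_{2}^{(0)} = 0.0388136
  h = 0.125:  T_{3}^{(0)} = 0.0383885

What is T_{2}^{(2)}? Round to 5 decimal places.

Richardson extrapolation on the trapezoidal column (denominator 4−1=3):
T_{1}^{(1)} = (4·0.0404955 − 0.0469435) / 3 = 0.0383462
T_{2}^{(1)} = (4·0.0388136 − 0.0404955) / 3 = 0.0382530
T_{2}^{(2)} = 0.0382530 + (0.0382530 − 0.0383462)/15 = 0.0382468
(Column j=1 coincides with Simpson's rule on the same nodes.)

0.03825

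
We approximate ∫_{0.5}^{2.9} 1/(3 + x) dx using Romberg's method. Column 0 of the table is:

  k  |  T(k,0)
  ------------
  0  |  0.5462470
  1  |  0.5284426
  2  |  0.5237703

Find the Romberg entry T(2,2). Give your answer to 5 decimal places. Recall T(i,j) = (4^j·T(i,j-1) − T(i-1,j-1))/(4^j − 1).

Richardson extrapolation on the trapezoidal column (denominator 4−1=3):
T(1,1) = (4·0.5284426 − 0.5462470) / 3 = 0.5225078
T(2,1) = 0.5237703 + (0.5237703 − 0.5284426)/3 = 0.5222129
T(2,2) = 0.5222129 + (0.5222129 − 0.5225078)/15 = 0.5221932

0.52219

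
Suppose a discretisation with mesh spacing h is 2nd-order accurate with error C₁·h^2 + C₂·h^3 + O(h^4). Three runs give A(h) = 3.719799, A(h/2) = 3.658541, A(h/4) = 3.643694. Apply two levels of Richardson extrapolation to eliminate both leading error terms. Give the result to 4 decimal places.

First eliminate the h^2 term (factor 2^2 = 4):
  B₁ = (4·3.658541 − 3.719799)/3 = 3.638122
  B₂ = (4·3.643694 − 3.658541)/3 = 3.638745
Then eliminate the h^3 term (factor 2^3 = 8):
  (8·3.638745 − 3.638122)/7 = 3.638834

3.6388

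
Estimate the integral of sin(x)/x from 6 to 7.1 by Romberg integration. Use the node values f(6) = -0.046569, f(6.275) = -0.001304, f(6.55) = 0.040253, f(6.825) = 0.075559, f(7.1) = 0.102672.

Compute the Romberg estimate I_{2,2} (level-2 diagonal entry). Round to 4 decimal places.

I_{0,0} (trapezoid, 1 panel, h=1.1000): 0.030857
I_{1,0} (trapezoid, 2 panels, h=0.5500): 0.037567
I_{2,0} (trapezoid, 4 panels, h=0.2750): 0.039204
I_{1,1} = 0.037567 + (0.037567 − 0.030857)/3 = 0.039804
I_{2,1} = 0.039204 + (0.039204 − 0.037567)/3 = 0.039750
I_{2,2} = 0.039750 + (0.039750 − 0.039804)/15 = 0.039746

0.0397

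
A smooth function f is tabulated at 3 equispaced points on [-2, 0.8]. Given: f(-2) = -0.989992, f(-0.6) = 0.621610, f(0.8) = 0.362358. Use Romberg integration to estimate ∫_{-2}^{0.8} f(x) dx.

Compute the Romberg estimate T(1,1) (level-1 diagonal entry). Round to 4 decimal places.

0.8674

T(0,0) (trapezoid, 1 panel, h=2.8000): -0.878688
T(1,0) (trapezoid, 2 panels, h=1.4000): 0.430910
T(1,1) = 0.430910 + (0.430910 − (-0.878688))/3 = 0.867443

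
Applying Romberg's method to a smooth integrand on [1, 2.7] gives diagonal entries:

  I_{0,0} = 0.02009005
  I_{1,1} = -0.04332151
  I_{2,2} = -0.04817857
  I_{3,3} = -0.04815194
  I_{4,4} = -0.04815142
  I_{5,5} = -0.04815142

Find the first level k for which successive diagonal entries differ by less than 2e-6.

|I_{1,1} − I_{0,0}| = 0.06341156 ≥ 2e-6
|I_{2,2} − I_{1,1}| = 0.00485706 ≥ 2e-6
|I_{3,3} − I_{2,2}| = 0.00002663 ≥ 2e-6
|I_{4,4} − I_{3,3}| = 0.00000052 < 2e-6

k = 4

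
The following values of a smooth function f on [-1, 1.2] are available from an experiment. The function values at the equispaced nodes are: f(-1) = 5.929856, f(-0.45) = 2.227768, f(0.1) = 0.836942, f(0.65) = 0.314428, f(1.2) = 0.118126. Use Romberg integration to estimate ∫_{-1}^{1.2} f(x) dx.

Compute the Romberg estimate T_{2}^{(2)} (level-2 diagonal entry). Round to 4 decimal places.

3.2689

T_{0}^{(0)} (trapezoid, 1 panel, h=2.2000): 6.652780
T_{1}^{(0)} (trapezoid, 2 panels, h=1.1000): 4.247026
T_{2}^{(0)} (trapezoid, 4 panels, h=0.5500): 3.521721
T_{1}^{(1)} = 4.247026 + (4.247026 − 6.652780)/3 = 3.445108
T_{2}^{(1)} = 3.521721 + (3.521721 − 4.247026)/3 = 3.279953
T_{2}^{(2)} = 3.279953 + (3.279953 − 3.445108)/15 = 3.268943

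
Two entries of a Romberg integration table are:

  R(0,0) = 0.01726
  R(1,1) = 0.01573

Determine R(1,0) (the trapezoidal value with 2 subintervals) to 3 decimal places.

From R(1,1) = (4·R(1,0) − R(0,0))/3, solve for R(1,0):
4·R(1,0) = 3·0.01573 + 0.01726 = 0.06445
R(1,0) = 0.01611

0.016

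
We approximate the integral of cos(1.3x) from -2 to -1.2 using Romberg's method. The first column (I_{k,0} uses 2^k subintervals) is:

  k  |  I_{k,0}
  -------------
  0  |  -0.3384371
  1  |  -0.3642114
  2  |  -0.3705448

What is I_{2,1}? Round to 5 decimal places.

-0.37266

I_{2,1} = -0.3705448 + (-0.3705448 − (-0.3642114))/3 = -0.3726559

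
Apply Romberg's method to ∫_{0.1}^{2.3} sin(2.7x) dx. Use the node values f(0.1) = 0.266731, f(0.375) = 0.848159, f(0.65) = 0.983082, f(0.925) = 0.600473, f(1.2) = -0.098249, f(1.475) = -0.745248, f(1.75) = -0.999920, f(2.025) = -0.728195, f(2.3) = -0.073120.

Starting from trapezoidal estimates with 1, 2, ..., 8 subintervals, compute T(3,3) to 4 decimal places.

T(0,0) (trapezoid, 1 panel, h=2.2000): 0.212972
T(1,0) (trapezoid, 2 panels, h=1.1000): -0.001588
T(2,0) (trapezoid, 4 panels, h=0.5500): -0.010055
T(3,0) (trapezoid, 8 panels, h=0.2750): -0.011850
T(1,1) = -0.001588 + (-0.001588 − 0.212972)/3 = -0.073108
T(2,1) = -0.010055 + (-0.010055 − (-0.001588))/3 = -0.012877
T(3,1) = -0.011850 + (-0.011850 − (-0.010055))/3 = -0.012448
T(2,2) = -0.012877 + (-0.012877 − (-0.073108))/15 = -0.008862
T(3,2) = -0.012448 + (-0.012448 − (-0.012877))/15 = -0.012419
T(3,3) = -0.012419 + (-0.012419 − (-0.008862))/63 = -0.012475

-0.0125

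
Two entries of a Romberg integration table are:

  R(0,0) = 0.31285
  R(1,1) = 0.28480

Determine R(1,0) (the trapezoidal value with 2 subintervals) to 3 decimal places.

0.292

From R(1,1) = (4·R(1,0) − R(0,0))/3, solve for R(1,0):
4·R(1,0) = 3·0.28480 + 0.31285 = 1.16725
R(1,0) = 0.29181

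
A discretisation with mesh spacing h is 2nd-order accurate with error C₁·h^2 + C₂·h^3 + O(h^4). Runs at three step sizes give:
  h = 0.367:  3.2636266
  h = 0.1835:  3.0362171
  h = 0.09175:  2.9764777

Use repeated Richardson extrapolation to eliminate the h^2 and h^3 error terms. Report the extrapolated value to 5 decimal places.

2.95601

First eliminate the h^2 term (factor 2^2 = 4):
  B₁ = (4·3.0362171 − 3.2636266)/3 = 2.9604139
  B₂ = (4·2.9764777 − 3.0362171)/3 = 2.9565646
Then eliminate the h^3 term (factor 2^3 = 8):
  (8·2.9565646 − 2.9604139)/7 = 2.9560147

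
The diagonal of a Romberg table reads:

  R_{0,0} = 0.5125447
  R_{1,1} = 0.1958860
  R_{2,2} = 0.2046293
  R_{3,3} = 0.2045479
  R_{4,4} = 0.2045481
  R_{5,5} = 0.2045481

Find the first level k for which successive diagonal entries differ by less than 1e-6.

k = 4

|R_{1,1} − R_{0,0}| = 0.3166587 ≥ 1e-6
|R_{2,2} − R_{1,1}| = 0.0087433 ≥ 1e-6
|R_{3,3} − R_{2,2}| = 0.0000814 ≥ 1e-6
|R_{4,4} − R_{3,3}| = 0.0000002 < 1e-6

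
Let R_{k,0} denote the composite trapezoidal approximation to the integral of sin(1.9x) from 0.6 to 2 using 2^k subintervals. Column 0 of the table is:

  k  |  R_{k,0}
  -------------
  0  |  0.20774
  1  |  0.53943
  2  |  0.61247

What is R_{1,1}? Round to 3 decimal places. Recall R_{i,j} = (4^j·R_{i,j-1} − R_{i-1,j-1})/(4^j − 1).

R_{1,1} = 0.53943 + (0.53943 − 0.20774)/3 = 0.64999

0.650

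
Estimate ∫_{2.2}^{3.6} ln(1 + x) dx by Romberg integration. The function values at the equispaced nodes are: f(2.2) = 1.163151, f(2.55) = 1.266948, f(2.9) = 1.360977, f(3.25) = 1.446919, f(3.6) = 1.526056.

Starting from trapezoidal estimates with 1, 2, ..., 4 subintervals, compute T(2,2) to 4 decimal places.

T(0,0) (trapezoid, 1 panel, h=1.4000): 1.882445
T(1,0) (trapezoid, 2 panels, h=0.7000): 1.893906
T(2,0) (trapezoid, 4 panels, h=0.3500): 1.896807
T(1,1) = 1.893906 + (1.893906 − 1.882445)/3 = 1.897726
T(2,1) = 1.896807 + (1.896807 − 1.893906)/3 = 1.897774
T(2,2) = 1.897774 + (1.897774 − 1.897726)/15 = 1.897777

1.8978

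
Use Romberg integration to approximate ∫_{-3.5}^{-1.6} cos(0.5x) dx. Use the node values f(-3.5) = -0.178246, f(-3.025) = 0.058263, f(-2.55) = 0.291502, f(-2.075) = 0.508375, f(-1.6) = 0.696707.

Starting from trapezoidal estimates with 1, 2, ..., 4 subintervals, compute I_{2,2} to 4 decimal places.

I_{0,0} (trapezoid, 1 panel, h=1.9000): 0.492538
I_{1,0} (trapezoid, 2 panels, h=0.9500): 0.523196
I_{2,0} (trapezoid, 4 panels, h=0.4750): 0.530751
I_{1,1} = 0.523196 + (0.523196 − 0.492538)/3 = 0.533415
I_{2,1} = 0.530751 + (0.530751 − 0.523196)/3 = 0.533269
I_{2,2} = 0.533269 + (0.533269 − 0.533415)/15 = 0.533259

0.5333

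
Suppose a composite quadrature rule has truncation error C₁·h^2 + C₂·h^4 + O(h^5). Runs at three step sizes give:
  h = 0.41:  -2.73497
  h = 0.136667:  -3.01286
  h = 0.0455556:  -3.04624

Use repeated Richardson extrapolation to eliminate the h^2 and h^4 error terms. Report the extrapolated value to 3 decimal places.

-3.050

First eliminate the h^2 term (factor 3^2 = 9):
  B₁ = (9·(-3.01286) − (-2.73497))/8 = -3.04760
  B₂ = (9·(-3.04624) − (-3.01286))/8 = -3.05041
Then eliminate the h^4 term (factor 3^4 = 81):
  (81·(-3.05041) − (-3.04760))/80 = -3.05045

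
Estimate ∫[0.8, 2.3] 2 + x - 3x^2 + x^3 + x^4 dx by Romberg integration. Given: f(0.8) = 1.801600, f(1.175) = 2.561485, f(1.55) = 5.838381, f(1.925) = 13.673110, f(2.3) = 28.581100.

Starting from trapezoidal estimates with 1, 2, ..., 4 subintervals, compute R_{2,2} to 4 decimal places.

R_{0,0} (trapezoid, 1 panel, h=1.5000): 22.787025
R_{1,0} (trapezoid, 2 panels, h=0.7500): 15.772298
R_{2,0} (trapezoid, 4 panels, h=0.3750): 13.974122
R_{1,1} = 15.772298 + (15.772298 − 22.787025)/3 = 13.434056
R_{2,1} = 13.974122 + (13.974122 − 15.772298)/3 = 13.374730
R_{2,2} = 13.374730 + (13.374730 − 13.434056)/15 = 13.370775

13.3708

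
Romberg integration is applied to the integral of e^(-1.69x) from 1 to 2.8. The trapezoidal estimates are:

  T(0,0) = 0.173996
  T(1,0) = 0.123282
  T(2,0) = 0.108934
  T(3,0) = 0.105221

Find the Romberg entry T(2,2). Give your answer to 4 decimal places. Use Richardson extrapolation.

0.1040

Richardson extrapolation on the trapezoidal column (denominator 4−1=3):
T(1,1) = 0.123282 + (0.123282 − 0.173996)/3 = 0.106377
T(2,1) = (4·0.108934 − 0.123282) / 3 = 0.104151
T(2,2) = (16·0.104151 − 0.106377) / 15 = 0.104003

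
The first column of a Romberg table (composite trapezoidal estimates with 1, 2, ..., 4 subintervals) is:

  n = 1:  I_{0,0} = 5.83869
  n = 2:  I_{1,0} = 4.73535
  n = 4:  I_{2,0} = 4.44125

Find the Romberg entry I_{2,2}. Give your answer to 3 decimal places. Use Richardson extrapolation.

4.342

Richardson extrapolation on the trapezoidal column (denominator 4−1=3):
I_{1,1} = 4.73535 + (4.73535 − 5.83869)/3 = 4.36757
I_{2,1} = 4.44125 + (4.44125 − 4.73535)/3 = 4.34322
I_{2,2} = 4.34322 + (4.34322 − 4.36757)/15 = 4.34160
(Column j=1 coincides with Simpson's rule on the same nodes.)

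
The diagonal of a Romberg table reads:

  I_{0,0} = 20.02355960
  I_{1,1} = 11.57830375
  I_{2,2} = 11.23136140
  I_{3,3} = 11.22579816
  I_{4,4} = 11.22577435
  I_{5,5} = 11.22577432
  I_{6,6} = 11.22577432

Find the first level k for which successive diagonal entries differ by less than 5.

|I_{1,1} − I_{0,0}| = 8.44525585 ≥ 5
|I_{2,2} − I_{1,1}| = 0.34694235 < 5

k = 2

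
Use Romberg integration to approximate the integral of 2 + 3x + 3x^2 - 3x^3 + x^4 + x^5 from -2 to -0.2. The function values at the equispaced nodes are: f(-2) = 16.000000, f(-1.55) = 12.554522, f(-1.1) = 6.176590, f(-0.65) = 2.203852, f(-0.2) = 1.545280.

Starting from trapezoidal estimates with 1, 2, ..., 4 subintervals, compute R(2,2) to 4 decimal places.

R(0,0) (trapezoid, 1 panel, h=1.8000): 15.790752
R(1,0) (trapezoid, 2 panels, h=0.9000): 13.454307
R(2,0) (trapezoid, 4 panels, h=0.4500): 13.368422
R(1,1) = 13.454307 + (13.454307 − 15.790752)/3 = 12.675492
R(2,1) = 13.368422 + (13.368422 − 13.454307)/3 = 13.339794
R(2,2) = 13.339794 + (13.339794 − 12.675492)/15 = 13.384081

13.3841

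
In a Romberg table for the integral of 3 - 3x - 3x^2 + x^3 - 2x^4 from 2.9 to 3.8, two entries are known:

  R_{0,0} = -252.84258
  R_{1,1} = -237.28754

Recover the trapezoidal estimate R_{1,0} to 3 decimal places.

From R_{1,1} = (4·R_{1,0} − R_{0,0})/3, solve for R_{1,0}:
4·R_{1,0} = 3·(-237.28754) + (-252.84258) = -964.70520
R_{1,0} = -241.17630

-241.176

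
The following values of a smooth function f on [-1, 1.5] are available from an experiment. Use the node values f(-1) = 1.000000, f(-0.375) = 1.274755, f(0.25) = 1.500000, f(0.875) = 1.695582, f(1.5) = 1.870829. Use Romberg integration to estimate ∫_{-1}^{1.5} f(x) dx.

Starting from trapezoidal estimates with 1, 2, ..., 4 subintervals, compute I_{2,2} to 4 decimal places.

3.6985

I_{0,0} (trapezoid, 1 panel, h=2.5000): 3.588536
I_{1,0} (trapezoid, 2 panels, h=1.2500): 3.669268
I_{2,0} (trapezoid, 4 panels, h=0.6250): 3.691095
I_{1,1} = 3.669268 + (3.669268 − 3.588536)/3 = 3.696179
I_{2,1} = 3.691095 + (3.691095 − 3.669268)/3 = 3.698371
I_{2,2} = 3.698371 + (3.698371 − 3.696179)/15 = 3.698517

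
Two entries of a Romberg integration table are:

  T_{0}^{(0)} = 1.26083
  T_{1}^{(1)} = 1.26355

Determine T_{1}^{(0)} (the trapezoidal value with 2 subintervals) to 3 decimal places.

1.263

From T_{1}^{(1)} = (4·T_{1}^{(0)} − T_{0}^{(0)})/3, solve for T_{1}^{(0)}:
4·T_{1}^{(0)} = 3·1.26355 + 1.26083 = 5.05148
T_{1}^{(0)} = 1.26287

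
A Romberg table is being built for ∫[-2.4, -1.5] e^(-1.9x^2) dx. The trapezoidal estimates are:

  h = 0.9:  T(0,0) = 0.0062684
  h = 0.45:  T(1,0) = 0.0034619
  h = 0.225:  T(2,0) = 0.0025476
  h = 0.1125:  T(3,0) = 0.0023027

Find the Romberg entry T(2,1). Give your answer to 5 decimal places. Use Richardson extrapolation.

0.00224

T(2,1) = (4·0.0025476 − 0.0034619) / 3 = 0.0022428
(Column j=1 coincides with Simpson's rule on the same nodes.)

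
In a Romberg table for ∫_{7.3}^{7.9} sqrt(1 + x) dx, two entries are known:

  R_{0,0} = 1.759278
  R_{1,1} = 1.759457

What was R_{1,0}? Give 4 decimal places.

From R_{1,1} = (4·R_{1,0} − R_{0,0})/3, solve for R_{1,0}:
4·R_{1,0} = 3·1.759457 + 1.759278 = 7.037649
R_{1,0} = 1.759412

1.7594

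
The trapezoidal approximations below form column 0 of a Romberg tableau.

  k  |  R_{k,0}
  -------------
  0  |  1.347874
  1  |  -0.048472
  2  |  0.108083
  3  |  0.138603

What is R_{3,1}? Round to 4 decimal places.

0.1488

Richardson extrapolation on the trapezoidal column (denominator 4−1=3):
R_{3,1} = (4·0.138603 − 0.108083) / 3 = 0.148776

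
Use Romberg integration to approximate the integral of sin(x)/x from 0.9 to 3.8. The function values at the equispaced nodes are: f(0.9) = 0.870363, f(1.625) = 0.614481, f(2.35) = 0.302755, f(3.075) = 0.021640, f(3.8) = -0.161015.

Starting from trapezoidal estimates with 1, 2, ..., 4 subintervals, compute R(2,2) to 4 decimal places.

R(0,0) (trapezoid, 1 panel, h=2.9000): 1.028555
R(1,0) (trapezoid, 2 panels, h=1.4500): 0.953272
R(2,0) (trapezoid, 4 panels, h=0.7250): 0.937824
R(1,1) = 0.953272 + (0.953272 − 1.028555)/3 = 0.928178
R(2,1) = 0.937824 + (0.937824 − 0.953272)/3 = 0.932675
R(2,2) = 0.932675 + (0.932675 − 0.928178)/15 = 0.932975

0.9330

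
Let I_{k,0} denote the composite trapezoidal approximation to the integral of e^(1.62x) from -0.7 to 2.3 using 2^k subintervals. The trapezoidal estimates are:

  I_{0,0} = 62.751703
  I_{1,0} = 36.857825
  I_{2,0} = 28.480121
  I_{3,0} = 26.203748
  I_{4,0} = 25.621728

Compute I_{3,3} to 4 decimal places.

25.4274

I_{1,1} = 36.857825 + (36.857825 − 62.751703)/3 = 28.226532
I_{2,1} = (4·28.480121 − 36.857825) / 3 = 25.687553
I_{3,1} = (4·26.203748 − 28.480121) / 3 = 25.444957
I_{2,2} = (16·25.687553 − 28.226532) / 15 = 25.518288
I_{3,2} = (16·25.444957 − 25.687553) / 15 = 25.428784
I_{3,3} = 25.428784 + (25.428784 − 25.518288)/63 = 25.427363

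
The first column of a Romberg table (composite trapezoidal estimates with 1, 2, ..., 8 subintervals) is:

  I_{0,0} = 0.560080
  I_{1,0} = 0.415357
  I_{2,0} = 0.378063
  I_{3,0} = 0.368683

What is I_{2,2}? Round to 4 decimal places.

0.3655

Richardson extrapolation on the trapezoidal column (denominator 4−1=3):
I_{1,1} = 0.415357 + (0.415357 − 0.560080)/3 = 0.367116
I_{2,1} = 0.378063 + (0.378063 − 0.415357)/3 = 0.365632
I_{2,2} = (16·0.365632 − 0.367116) / 15 = 0.365533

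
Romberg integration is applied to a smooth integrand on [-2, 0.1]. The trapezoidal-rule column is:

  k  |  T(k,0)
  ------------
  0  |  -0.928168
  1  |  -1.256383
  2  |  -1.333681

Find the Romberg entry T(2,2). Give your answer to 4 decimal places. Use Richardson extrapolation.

T(1,1) = -1.256383 + (-1.256383 − (-0.928168))/3 = -1.365788
T(2,1) = (4·(-1.333681) − (-1.256383)) / 3 = -1.359447
T(2,2) = -1.359447 + (-1.359447 − (-1.365788))/15 = -1.359024

-1.3590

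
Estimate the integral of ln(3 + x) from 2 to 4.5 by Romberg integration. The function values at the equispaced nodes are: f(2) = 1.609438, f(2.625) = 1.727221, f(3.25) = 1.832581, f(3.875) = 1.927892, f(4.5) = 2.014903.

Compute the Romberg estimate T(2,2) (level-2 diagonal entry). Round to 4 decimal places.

4.5646

T(0,0) (trapezoid, 1 panel, h=2.5000): 4.530426
T(1,0) (trapezoid, 2 panels, h=1.2500): 4.555939
T(2,0) (trapezoid, 4 panels, h=0.6250): 4.562415
T(1,1) = 4.555939 + (4.555939 − 4.530426)/3 = 4.564443
T(2,1) = 4.562415 + (4.562415 − 4.555939)/3 = 4.564574
T(2,2) = 4.564574 + (4.564574 − 4.564443)/15 = 4.564583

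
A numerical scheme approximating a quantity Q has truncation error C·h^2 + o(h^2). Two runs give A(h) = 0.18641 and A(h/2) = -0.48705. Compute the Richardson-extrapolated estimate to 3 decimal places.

Extrapolated value = (4·A(h/2) − A(h)) / (4 − 1)
= (4·(-0.48705) − 0.18641) / 3
= -2.13461 / 3 = -0.71154

-0.712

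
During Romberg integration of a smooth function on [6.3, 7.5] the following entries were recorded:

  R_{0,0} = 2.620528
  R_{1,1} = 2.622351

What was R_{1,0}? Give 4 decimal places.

2.6219

From R_{1,1} = (4·R_{1,0} − R_{0,0})/3, solve for R_{1,0}:
4·R_{1,0} = 3·2.622351 + 2.620528 = 10.487581
R_{1,0} = 2.621895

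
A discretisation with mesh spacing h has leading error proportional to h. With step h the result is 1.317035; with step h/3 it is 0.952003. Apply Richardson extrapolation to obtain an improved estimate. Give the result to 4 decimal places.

Extrapolated value = (3·A(h/3) − A(h)) / (3 − 1)
= (3·0.952003 − 1.317035) / 2
= 1.538974 / 2 = 0.769487

0.7695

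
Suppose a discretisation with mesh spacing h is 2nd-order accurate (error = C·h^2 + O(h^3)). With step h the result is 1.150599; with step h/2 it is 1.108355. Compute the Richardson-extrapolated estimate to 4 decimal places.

The leading error scales as h^2; refining by a factor of 2 reduces it by 2^2 = 4.
Extrapolated value = (4·A(h/2) − A(h)) / (4 − 1)
= (4·1.108355 − 1.150599) / 3
= 3.282821 / 3 = 1.094274

1.0943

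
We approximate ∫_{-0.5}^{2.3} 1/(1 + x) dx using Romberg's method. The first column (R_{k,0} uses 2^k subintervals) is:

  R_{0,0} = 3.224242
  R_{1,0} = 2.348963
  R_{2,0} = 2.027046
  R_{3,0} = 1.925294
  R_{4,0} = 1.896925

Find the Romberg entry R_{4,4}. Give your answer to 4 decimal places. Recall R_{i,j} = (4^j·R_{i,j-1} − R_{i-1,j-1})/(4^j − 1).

1.8872

Richardson extrapolation on the trapezoidal column (denominator 4−1=3):
R_{1,1} = (4·2.348963 − 3.224242) / 3 = 2.057203
R_{2,1} = (4·2.027046 − 2.348963) / 3 = 1.919740
R_{3,1} = (4·1.925294 − 2.027046) / 3 = 1.891377
R_{4,1} = 1.896925 + (1.896925 − 1.925294)/3 = 1.887469
R_{2,2} = 1.919740 + (1.919740 − 2.057203)/15 = 1.910576
R_{3,2} = (16·1.891377 − 1.919740) / 15 = 1.889486
R_{4,2} = (16·1.887469 − 1.891377) / 15 = 1.887208
R_{3,3} = (64·1.889486 − 1.910576) / 63 = 1.889151
R_{4,3} = 1.887208 + (1.887208 − 1.889486)/63 = 1.887172
R_{4,4} = (256·1.887172 − 1.889151) / 255 = 1.887164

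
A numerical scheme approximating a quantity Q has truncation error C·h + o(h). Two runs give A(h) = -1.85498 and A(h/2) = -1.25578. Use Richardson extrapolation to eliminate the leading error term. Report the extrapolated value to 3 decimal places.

-0.657

Extrapolated value = (2·A(h/2) − A(h)) / (2 − 1)
= (2·(-1.25578) − (-1.85498)) / 1
= -0.65658 / 1 = -0.65658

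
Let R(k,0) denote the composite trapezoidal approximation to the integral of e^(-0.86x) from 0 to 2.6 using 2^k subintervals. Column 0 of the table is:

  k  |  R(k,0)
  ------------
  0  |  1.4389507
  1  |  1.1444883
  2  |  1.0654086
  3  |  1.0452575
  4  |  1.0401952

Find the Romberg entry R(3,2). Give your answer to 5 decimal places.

Richardson extrapolation on the trapezoidal column (denominator 4−1=3):
R(2,1) = (4·1.0654086 − 1.1444883) / 3 = 1.0390487
R(3,1) = 1.0452575 + (1.0452575 − 1.0654086)/3 = 1.0385405
R(3,2) = 1.0385405 + (1.0385405 − 1.0390487)/15 = 1.0385066
(Column j=1 coincides with Simpson's rule on the same nodes.)

1.03851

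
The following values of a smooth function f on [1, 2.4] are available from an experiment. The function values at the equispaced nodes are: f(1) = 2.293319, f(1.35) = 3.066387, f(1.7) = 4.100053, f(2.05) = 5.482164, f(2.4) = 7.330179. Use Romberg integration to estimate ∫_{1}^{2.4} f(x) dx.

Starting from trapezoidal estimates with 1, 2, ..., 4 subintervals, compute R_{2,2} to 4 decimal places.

6.0685

R_{0,0} (trapezoid, 1 panel, h=1.4000): 6.736449
R_{1,0} (trapezoid, 2 panels, h=0.7000): 6.238261
R_{2,0} (trapezoid, 4 panels, h=0.3500): 6.111124
R_{1,1} = 6.238261 + (6.238261 − 6.736449)/3 = 6.072198
R_{2,1} = 6.111124 + (6.111124 − 6.238261)/3 = 6.068745
R_{2,2} = 6.068745 + (6.068745 − 6.072198)/15 = 6.068515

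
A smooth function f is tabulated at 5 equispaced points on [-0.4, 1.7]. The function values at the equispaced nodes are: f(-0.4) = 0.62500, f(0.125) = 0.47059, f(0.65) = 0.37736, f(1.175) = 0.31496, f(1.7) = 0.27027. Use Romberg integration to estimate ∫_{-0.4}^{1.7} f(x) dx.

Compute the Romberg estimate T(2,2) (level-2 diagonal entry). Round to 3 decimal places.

0.838

T(0,0) (trapezoid, 1 panel, h=2.1000): 0.94003
T(1,0) (trapezoid, 2 panels, h=1.0500): 0.86624
T(2,0) (trapezoid, 4 panels, h=0.5250): 0.84554
T(1,1) = 0.86624 + (0.86624 − 0.94003)/3 = 0.84164
T(2,1) = 0.84554 + (0.84554 − 0.86624)/3 = 0.83864
T(2,2) = 0.83864 + (0.83864 − 0.84164)/15 = 0.83844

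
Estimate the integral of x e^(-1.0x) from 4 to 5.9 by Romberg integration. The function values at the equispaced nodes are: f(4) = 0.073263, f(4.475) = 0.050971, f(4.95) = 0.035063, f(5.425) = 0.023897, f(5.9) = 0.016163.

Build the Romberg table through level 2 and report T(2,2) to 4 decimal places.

T(0,0) (trapezoid, 1 panel, h=1.9000): 0.084955
T(1,0) (trapezoid, 2 panels, h=0.9500): 0.075787
T(2,0) (trapezoid, 4 panels, h=0.4750): 0.073456
T(1,1) = 0.075787 + (0.075787 − 0.084955)/3 = 0.072731
T(2,1) = 0.073456 + (0.073456 − 0.075787)/3 = 0.072679
T(2,2) = 0.072679 + (0.072679 − 0.072731)/15 = 0.072676

0.0727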